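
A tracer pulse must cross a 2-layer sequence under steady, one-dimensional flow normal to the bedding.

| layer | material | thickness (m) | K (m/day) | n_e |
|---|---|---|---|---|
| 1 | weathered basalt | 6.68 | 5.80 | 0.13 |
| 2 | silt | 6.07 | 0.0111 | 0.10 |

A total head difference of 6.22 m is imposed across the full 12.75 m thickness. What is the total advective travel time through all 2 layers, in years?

With flow normal to the layers, continuity requires the same specific discharge q through every layer.
Σ(b_i/K_i) = 6.68/5.80 + 6.07/0.0111 = 548.0 d.
q = Δh / Σ(b_i/K_i) = 6.22 / 548.0 = 0.01135 m/day.
In each layer the seepage velocity is v_i = q/n_i, so the layer transit time is t_i = b_i·n_i / q:
  layer 1 (weathered basalt): t_1 = 6.68 × 0.13 / 0.01135 = 76.51 d
  layer 2 (silt): t_2 = 6.07 × 0.10 / 0.01135 = 53.48 d
Total t = Σ t_i = 130.0 days = 0.3559 years.

0.356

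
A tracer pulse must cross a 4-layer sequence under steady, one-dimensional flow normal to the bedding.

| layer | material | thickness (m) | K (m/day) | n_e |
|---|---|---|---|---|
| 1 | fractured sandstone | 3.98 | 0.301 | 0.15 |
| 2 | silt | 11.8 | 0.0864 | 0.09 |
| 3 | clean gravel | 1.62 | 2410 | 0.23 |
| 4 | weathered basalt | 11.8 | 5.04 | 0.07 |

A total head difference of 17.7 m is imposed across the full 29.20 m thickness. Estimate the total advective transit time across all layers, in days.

With flow normal to the layers, continuity requires the same specific discharge q through every layer.
Σ(b_i/K_i) = 3.98/0.301 + 11.8/0.0864 + 1.62/2410 + 11.8/5.04 = 152.1 d.
q = Δh / Σ(b_i/K_i) = 17.7 / 152.1 = 0.1163 m/day.
In each layer the seepage velocity is v_i = q/n_i, so the layer transit time is t_i = b_i·n_i / q:
  layer 1 (fractured sandstone): t_1 = 3.98 × 0.15 / 0.1163 = 5.131 d
  layer 2 (silt): t_2 = 11.8 × 0.09 / 0.1163 = 9.128 d
  layer 3 (clean gravel): t_3 = 1.62 × 0.23 / 0.1163 = 3.203 d
  layer 4 (weathered basalt): t_4 = 11.8 × 0.07 / 0.1163 = 7.100 d
Total t = Σ t_i = 24.56 days.

24.6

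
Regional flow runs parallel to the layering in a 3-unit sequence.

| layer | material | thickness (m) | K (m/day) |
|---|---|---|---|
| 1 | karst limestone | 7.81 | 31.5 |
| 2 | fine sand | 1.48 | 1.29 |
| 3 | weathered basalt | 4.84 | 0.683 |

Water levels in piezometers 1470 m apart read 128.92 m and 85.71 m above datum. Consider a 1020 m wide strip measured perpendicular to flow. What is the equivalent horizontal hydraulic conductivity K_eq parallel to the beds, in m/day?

Flow is parallel to layering, so each bed carries its own Darcy discharge and the transmissivities add.
Σ(K_i·b_i) = 31.5×7.81 + 1.29×1.48 + 0.683×4.84 = 251.2 m²/day.
Total thickness b = 14.13 m, so K_eq = Σ(K_i·b_i)/b = 17.78 m/day.

17.8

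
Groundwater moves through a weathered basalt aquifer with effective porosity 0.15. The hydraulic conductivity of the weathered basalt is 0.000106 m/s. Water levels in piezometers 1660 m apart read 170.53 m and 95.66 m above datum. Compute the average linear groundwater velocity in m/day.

Convert K: 0.000106 m/s × 86400 = 9.158 m/day.
Hydraulic gradient i = (170.53 − 95.66) / 1660 = 74.87 / 1660 = 0.04510.
Darcy flux q = K · i = 9.158 × 0.04510 = 0.4131 m/day.
Seepage velocity v = q / n_e = 0.4131 / 0.15 = 2.754 m/day.

2.75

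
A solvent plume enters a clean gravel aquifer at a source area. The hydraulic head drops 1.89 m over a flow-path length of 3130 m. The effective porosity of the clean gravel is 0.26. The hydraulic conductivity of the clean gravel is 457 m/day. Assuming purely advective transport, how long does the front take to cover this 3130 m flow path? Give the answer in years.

8.07

Hydraulic gradient i = Δh / L = 1.89 / 3130 = 0.0006038.
Darcy flux q = K · i = 457.0 × 0.0006038 = 0.2760 m/day.
Seepage velocity v = q / n_e = 0.2760 / 0.26 = 1.061 m/day.
Travel time t = L / v = 3130 / 1.061 = 2949 days = 8.074 years.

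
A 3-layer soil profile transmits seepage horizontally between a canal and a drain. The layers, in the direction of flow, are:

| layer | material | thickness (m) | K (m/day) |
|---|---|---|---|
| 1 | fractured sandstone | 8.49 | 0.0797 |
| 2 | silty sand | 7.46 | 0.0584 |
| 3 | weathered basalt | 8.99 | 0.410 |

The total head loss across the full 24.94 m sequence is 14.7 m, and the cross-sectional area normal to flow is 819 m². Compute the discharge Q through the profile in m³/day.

Flow is perpendicular to layering, so the layers act in series and the equivalent K is the thickness-weighted harmonic mean.
Total thickness L = 8.49 + 7.46 + 8.99 = 24.94 m.
Σ(b_i/K_i) = 8.49/0.0797 + 7.46/0.0584 + 8.99/0.410 = 256.2 d.
K_eq = L / Σ(b_i/K_i) = 24.94 / 256.2 = 0.09735 m/day.
Q = K_eq · A · (Δh/L) = 0.09735 × 819 × (14.7/24.94) = 46.99 m³/day.

47.0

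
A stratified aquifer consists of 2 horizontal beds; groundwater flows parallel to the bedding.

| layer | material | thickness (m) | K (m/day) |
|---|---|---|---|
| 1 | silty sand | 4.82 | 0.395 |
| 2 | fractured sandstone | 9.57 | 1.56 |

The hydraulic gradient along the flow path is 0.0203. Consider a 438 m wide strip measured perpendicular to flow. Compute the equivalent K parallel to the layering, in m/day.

Flow is parallel to layering, so each bed carries its own Darcy discharge and the transmissivities add.
Σ(K_i·b_i) = 0.395×4.82 + 1.56×9.57 = 16.83 m²/day.
Total thickness b = 14.39 m, so K_eq = Σ(K_i·b_i)/b = 1.170 m/day.

1.17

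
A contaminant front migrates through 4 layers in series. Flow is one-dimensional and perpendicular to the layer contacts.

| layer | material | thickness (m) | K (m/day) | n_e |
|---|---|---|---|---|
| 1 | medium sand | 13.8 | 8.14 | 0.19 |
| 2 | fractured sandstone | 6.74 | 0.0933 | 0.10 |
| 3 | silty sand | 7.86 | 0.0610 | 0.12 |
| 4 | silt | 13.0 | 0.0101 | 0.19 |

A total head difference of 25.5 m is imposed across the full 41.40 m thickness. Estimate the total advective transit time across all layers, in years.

With flow normal to the layers, continuity requires the same specific discharge q through every layer.
Σ(b_i/K_i) = 13.8/8.14 + 6.74/0.0933 + 7.86/0.0610 + 13.0/0.0101 = 1490 d.
q = Δh / Σ(b_i/K_i) = 25.5 / 1490 = 0.01712 m/day.
In each layer the seepage velocity is v_i = q/n_i, so the layer transit time is t_i = b_i·n_i / q:
  layer 1 (medium sand): t_1 = 13.8 × 0.19 / 0.01712 = 153.2 d
  layer 2 (fractured sandstone): t_2 = 6.74 × 0.10 / 0.01712 = 39.38 d
  layer 3 (silty sand): t_3 = 7.86 × 0.12 / 0.01712 = 55.11 d
  layer 4 (silt): t_4 = 13.0 × 0.19 / 0.01712 = 144.3 d
Total t = Σ t_i = 392.0 days = 1.073 years.

1.07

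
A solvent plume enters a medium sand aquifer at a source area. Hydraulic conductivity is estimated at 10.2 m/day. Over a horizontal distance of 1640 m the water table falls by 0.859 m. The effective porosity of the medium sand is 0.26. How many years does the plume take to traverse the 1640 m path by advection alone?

219

Hydraulic gradient i = Δh / L = 0.859 / 1640 = 0.0005238.
Darcy flux q = K · i = 10.20 × 0.0005238 = 0.005343 m/day.
Seepage velocity v = q / n_e = 0.005343 / 0.26 = 0.02055 m/day.
Travel time t = L / v = 1640 / 0.02055 = 79812 days = 218.5 years.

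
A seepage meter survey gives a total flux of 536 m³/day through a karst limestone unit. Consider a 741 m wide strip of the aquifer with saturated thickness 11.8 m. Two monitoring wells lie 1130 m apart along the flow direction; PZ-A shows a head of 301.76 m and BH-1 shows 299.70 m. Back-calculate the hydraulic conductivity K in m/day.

Cross-sectional area A = 741 × 11.8 = 8744 m².
Hydraulic gradient i = (301.76 − 299.70) / 1130 = 2.06 / 1130 = 0.001823.
From Q = K·A·i, K = Q / (A·i) = 536 / (8744 × 0.001823) = 33.63 m/day.

33.6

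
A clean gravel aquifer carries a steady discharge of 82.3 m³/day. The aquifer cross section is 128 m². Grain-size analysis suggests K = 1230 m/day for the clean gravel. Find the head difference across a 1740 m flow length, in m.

0.910

From Q = K·A·i, i = Q / (K·A) = 82.3 / (1230 × 128.0) = 0.0005227.
Head loss Δh = i · L = 0.0005227 × 1740 = 0.9096 m.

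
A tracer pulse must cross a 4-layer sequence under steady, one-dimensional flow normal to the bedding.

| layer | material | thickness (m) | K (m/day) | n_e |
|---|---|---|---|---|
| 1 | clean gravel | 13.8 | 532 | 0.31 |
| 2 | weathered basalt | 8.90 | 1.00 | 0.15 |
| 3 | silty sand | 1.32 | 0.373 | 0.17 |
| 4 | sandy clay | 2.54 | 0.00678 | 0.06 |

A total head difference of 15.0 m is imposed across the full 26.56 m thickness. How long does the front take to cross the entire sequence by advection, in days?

155

With flow normal to the layers, continuity requires the same specific discharge q through every layer.
Σ(b_i/K_i) = 13.8/532 + 8.90/1.00 + 1.32/0.373 + 2.54/0.00678 = 387.1 d.
q = Δh / Σ(b_i/K_i) = 15.0 / 387.1 = 0.03875 m/day.
In each layer the seepage velocity is v_i = q/n_i, so the layer transit time is t_i = b_i·n_i / q:
  layer 1 (clean gravel): t_1 = 13.8 × 0.31 / 0.03875 = 110.4 d
  layer 2 (weathered basalt): t_2 = 8.90 × 0.15 / 0.03875 = 34.45 d
  layer 3 (silty sand): t_3 = 1.32 × 0.17 / 0.03875 = 5.791 d
  layer 4 (sandy clay): t_4 = 2.54 × 0.06 / 0.03875 = 3.933 d
Total t = Σ t_i = 154.6 days.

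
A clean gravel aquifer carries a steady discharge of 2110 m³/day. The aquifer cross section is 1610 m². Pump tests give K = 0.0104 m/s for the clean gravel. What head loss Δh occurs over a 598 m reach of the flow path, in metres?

0.872

Convert K: 0.0104 m/s × 86400 = 898.6 m/day.
From Q = K·A·i, i = Q / (K·A) = 2110 / (898.6 × 1610) = 0.001459.
Head loss Δh = i · L = 0.001459 × 598 = 0.8722 m.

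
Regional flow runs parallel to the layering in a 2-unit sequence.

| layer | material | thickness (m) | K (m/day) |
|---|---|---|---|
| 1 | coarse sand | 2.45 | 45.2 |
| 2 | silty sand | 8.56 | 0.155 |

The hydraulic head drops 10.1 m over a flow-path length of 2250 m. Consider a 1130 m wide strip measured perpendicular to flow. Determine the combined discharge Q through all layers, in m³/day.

Flow is parallel to layering, so each bed carries its own Darcy discharge and the transmissivities add.
Σ(K_i·b_i) = 45.2×2.45 + 0.155×8.56 = 112.1 m²/day.
Hydraulic gradient i = Δh / L = 10.1 / 2250 = 0.004489.
Q = Σ(K_i·b_i) · W · i = 112.1 × 1130 × 0.004489 = 568.5 m³/day.

568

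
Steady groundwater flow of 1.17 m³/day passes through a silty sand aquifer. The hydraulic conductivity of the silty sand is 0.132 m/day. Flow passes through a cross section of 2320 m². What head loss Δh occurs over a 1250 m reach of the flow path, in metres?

4.78

From Q = K·A·i, i = Q / (K·A) = 1.17 / (0.1320 × 2320) = 0.003821.
Head loss Δh = i · L = 0.003821 × 1250 = 4.776 m.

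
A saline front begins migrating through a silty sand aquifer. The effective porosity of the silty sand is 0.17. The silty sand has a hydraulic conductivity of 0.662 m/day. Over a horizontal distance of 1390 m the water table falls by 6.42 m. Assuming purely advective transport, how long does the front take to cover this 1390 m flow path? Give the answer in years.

Hydraulic gradient i = Δh / L = 6.42 / 1390 = 0.004619.
Darcy flux q = K · i = 0.6620 × 0.004619 = 0.003058 m/day.
Seepage velocity v = q / n_e = 0.003058 / 0.17 = 0.01799 m/day.
Travel time t = L / v = 1390 / 0.01799 = 77283 days = 211.6 years.

212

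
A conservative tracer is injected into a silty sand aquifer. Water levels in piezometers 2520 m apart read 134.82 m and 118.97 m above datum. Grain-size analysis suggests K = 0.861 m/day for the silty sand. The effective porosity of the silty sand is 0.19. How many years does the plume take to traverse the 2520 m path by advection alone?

Hydraulic gradient i = (134.82 − 118.97) / 2520 = 15.85 / 2520 = 0.006290.
Darcy flux q = K · i = 0.8610 × 0.006290 = 0.005415 m/day.
Seepage velocity v = q / n_e = 0.005415 / 0.19 = 0.02850 m/day.
Travel time t = L / v = 2520 / 0.02850 = 88414 days = 242.1 years.

242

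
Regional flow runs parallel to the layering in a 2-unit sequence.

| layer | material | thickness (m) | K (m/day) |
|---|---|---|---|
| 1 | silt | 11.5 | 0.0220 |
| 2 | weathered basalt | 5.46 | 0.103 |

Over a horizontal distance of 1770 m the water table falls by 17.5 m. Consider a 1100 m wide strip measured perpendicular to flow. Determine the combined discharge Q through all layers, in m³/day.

8.87

Flow is parallel to layering, so each bed carries its own Darcy discharge and the transmissivities add.
Σ(K_i·b_i) = 0.0220×11.5 + 0.103×5.46 = 0.8154 m²/day.
Hydraulic gradient i = Δh / L = 17.5 / 1770 = 0.009887.
Q = Σ(K_i·b_i) · W · i = 0.8154 × 1100 × 0.009887 = 8.868 m³/day.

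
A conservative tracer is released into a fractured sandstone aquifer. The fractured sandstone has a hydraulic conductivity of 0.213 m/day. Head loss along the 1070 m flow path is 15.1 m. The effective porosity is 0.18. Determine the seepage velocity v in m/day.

Hydraulic gradient i = Δh / L = 15.1 / 1070 = 0.01411.
Darcy flux q = K · i = 0.2130 × 0.01411 = 0.003006 m/day.
Seepage velocity v = q / n_e = 0.003006 / 0.18 = 0.01670 m/day.

0.0167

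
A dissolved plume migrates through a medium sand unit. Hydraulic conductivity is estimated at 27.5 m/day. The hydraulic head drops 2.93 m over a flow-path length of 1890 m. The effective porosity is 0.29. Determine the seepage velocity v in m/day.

Hydraulic gradient i = Δh / L = 2.93 / 1890 = 0.001550.
Darcy flux q = K · i = 27.50 × 0.001550 = 0.04263 m/day.
Seepage velocity v = q / n_e = 0.04263 / 0.29 = 0.1470 m/day.

0.147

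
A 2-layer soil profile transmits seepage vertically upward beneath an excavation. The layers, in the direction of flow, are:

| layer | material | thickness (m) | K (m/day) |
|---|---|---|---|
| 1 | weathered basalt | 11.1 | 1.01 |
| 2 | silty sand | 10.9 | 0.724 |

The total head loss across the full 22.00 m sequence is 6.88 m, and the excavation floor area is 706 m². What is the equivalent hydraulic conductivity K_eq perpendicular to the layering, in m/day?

Flow is perpendicular to layering, so the layers act in series and the equivalent K is the thickness-weighted harmonic mean.
Total thickness L = 11.1 + 10.9 = 22.00 m.
Σ(b_i/K_i) = 11.1/1.01 + 10.9/0.724 = 26.05 d.
K_eq = L / Σ(b_i/K_i) = 22.00 / 26.05 = 0.8447 m/day.

0.845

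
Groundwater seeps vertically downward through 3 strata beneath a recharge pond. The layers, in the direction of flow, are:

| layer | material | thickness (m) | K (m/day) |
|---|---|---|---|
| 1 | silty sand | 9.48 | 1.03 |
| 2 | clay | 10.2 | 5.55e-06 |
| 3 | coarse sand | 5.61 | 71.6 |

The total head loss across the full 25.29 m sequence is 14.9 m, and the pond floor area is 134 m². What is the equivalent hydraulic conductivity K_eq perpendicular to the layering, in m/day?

1.38e-05

Flow is perpendicular to layering, so the layers act in series and the equivalent K is the thickness-weighted harmonic mean.
Total thickness L = 9.48 + 10.2 + 5.61 = 25.29 m.
Σ(b_i/K_i) = 9.48/1.03 + 10.2/5.55e-06 + 5.61/71.6 = 1.838e+06 d.
K_eq = L / Σ(b_i/K_i) = 25.29 / 1.838e+06 = 1.376e-05 m/day.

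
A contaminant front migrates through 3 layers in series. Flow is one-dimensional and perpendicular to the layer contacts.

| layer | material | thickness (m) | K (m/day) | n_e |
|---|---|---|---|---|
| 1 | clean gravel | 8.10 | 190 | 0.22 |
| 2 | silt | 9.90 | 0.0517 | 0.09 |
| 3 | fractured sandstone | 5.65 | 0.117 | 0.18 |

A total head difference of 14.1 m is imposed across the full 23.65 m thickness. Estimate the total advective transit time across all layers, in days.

62.8

With flow normal to the layers, continuity requires the same specific discharge q through every layer.
Σ(b_i/K_i) = 8.10/190 + 9.90/0.0517 + 5.65/0.117 = 239.8 d.
q = Δh / Σ(b_i/K_i) = 14.1 / 239.8 = 0.05879 m/day.
In each layer the seepage velocity is v_i = q/n_i, so the layer transit time is t_i = b_i·n_i / q:
  layer 1 (clean gravel): t_1 = 8.10 × 0.22 / 0.05879 = 30.31 d
  layer 2 (silt): t_2 = 9.90 × 0.09 / 0.05879 = 15.15 d
  layer 3 (fractured sandstone): t_3 = 5.65 × 0.18 / 0.05879 = 17.30 d
Total t = Σ t_i = 62.76 days.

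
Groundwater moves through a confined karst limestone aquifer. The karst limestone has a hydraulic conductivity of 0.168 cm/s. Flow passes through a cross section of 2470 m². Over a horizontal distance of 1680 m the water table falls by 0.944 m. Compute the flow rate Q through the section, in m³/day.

Convert K: 0.168 cm/s × 864 = 145.2 m/day.
Hydraulic gradient i = Δh / L = 0.944 / 1680 = 0.0005619.
Darcy's law: Q = K · A · i = 145.2 × 2470 × 0.0005619 = 201.5 m³/day.

201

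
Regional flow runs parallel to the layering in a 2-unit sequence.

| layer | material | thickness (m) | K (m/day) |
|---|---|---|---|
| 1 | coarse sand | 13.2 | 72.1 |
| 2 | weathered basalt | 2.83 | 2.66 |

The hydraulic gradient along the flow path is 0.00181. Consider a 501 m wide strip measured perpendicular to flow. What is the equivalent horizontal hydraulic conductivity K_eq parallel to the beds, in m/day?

59.8

Flow is parallel to layering, so each bed carries its own Darcy discharge and the transmissivities add.
Σ(K_i·b_i) = 72.1×13.2 + 2.66×2.83 = 959.2 m²/day.
Total thickness b = 16.03 m, so K_eq = Σ(K_i·b_i)/b = 59.84 m/day.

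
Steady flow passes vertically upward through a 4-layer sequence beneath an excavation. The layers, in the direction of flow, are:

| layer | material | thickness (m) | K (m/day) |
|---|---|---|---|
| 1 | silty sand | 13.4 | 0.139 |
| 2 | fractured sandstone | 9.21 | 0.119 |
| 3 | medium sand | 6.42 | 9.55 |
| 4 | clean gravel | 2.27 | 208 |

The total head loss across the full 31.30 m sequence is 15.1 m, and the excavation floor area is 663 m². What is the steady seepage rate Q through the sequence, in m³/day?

57.4

Flow is perpendicular to layering, so the layers act in series and the equivalent K is the thickness-weighted harmonic mean.
Total thickness L = 13.4 + 9.21 + 6.42 + 2.27 = 31.30 m.
Σ(b_i/K_i) = 13.4/0.139 + 9.21/0.119 + 6.42/9.55 + 2.27/208 = 174.5 d.
K_eq = L / Σ(b_i/K_i) = 31.30 / 174.5 = 0.1794 m/day.
Q = K_eq · A · (Δh/L) = 0.1794 × 663 × (15.1/31.30) = 57.38 m³/day.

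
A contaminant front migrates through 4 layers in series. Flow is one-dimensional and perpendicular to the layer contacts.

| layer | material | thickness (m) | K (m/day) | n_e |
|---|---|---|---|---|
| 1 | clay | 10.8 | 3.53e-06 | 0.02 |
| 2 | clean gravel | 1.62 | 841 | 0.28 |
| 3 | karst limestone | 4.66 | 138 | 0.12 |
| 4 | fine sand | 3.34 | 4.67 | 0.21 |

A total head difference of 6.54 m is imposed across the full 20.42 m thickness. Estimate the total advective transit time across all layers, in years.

With flow normal to the layers, continuity requires the same specific discharge q through every layer.
Σ(b_i/K_i) = 10.8/3.53e-06 + 1.62/841 + 4.66/138 + 3.34/4.67 = 3.059e+06 d.
q = Δh / Σ(b_i/K_i) = 6.54 / 3.059e+06 = 2.138e-06 m/day.
In each layer the seepage velocity is v_i = q/n_i, so the layer transit time is t_i = b_i·n_i / q:
  layer 1 (clay): t_1 = 10.8 × 0.02 / 2.138e-06 = 1.010e+05 d
  layer 2 (clean gravel): t_2 = 1.62 × 0.28 / 2.138e-06 = 2.122e+05 d
  layer 3 (karst limestone): t_3 = 4.66 × 0.12 / 2.138e-06 = 2.616e+05 d
  layer 4 (fine sand): t_4 = 3.34 × 0.21 / 2.138e-06 = 3.281e+05 d
Total t = Σ t_i = 9.030e+05 days = 2472 years.

2470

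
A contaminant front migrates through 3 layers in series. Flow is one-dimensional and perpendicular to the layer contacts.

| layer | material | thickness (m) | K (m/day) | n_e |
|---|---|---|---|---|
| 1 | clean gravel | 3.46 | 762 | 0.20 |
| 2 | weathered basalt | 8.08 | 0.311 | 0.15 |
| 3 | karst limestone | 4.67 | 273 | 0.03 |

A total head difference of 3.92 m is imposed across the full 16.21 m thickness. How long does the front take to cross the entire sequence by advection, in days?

With flow normal to the layers, continuity requires the same specific discharge q through every layer.
Σ(b_i/K_i) = 3.46/762 + 8.08/0.311 + 4.67/273 = 26.00 d.
q = Δh / Σ(b_i/K_i) = 3.92 / 26.00 = 0.1508 m/day.
In each layer the seepage velocity is v_i = q/n_i, so the layer transit time is t_i = b_i·n_i / q:
  layer 1 (clean gravel): t_1 = 3.46 × 0.20 / 0.1508 = 4.590 d
  layer 2 (weathered basalt): t_2 = 8.08 × 0.15 / 0.1508 = 8.040 d
  layer 3 (karst limestone): t_3 = 4.67 × 0.03 / 0.1508 = 0.9293 d
Total t = Σ t_i = 13.56 days.

13.6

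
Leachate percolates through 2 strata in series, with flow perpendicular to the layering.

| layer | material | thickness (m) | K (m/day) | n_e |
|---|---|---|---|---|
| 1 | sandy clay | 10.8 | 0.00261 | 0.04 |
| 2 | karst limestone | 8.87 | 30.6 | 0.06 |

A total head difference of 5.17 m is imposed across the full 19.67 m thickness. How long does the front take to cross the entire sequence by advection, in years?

2.11

With flow normal to the layers, continuity requires the same specific discharge q through every layer.
Σ(b_i/K_i) = 10.8/0.00261 + 8.87/30.6 = 4138 d.
q = Δh / Σ(b_i/K_i) = 5.17 / 4138 = 0.001249 m/day.
In each layer the seepage velocity is v_i = q/n_i, so the layer transit time is t_i = b_i·n_i / q:
  layer 1 (sandy clay): t_1 = 10.8 × 0.04 / 0.001249 = 345.8 d
  layer 2 (karst limestone): t_2 = 8.87 × 0.06 / 0.001249 = 426.0 d
Total t = Σ t_i = 771.8 days = 2.113 years.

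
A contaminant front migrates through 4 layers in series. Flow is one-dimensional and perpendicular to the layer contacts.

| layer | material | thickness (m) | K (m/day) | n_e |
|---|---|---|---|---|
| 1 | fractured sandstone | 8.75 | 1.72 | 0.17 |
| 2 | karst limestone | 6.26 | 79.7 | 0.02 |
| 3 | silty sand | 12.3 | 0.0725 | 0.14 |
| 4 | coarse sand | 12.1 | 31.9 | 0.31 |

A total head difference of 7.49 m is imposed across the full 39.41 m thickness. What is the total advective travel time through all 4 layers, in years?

With flow normal to the layers, continuity requires the same specific discharge q through every layer.
Σ(b_i/K_i) = 8.75/1.72 + 6.26/79.7 + 12.3/0.0725 + 12.1/31.9 = 175.2 d.
q = Δh / Σ(b_i/K_i) = 7.49 / 175.2 = 0.04275 m/day.
In each layer the seepage velocity is v_i = q/n_i, so the layer transit time is t_i = b_i·n_i / q:
  layer 1 (fractured sandstone): t_1 = 8.75 × 0.17 / 0.04275 = 34.79 d
  layer 2 (karst limestone): t_2 = 6.26 × 0.02 / 0.04275 = 2.929 d
  layer 3 (silty sand): t_3 = 12.3 × 0.14 / 0.04275 = 40.28 d
  layer 4 (coarse sand): t_4 = 12.1 × 0.31 / 0.04275 = 87.74 d
Total t = Σ t_i = 165.7 days = 0.4538 years.

0.454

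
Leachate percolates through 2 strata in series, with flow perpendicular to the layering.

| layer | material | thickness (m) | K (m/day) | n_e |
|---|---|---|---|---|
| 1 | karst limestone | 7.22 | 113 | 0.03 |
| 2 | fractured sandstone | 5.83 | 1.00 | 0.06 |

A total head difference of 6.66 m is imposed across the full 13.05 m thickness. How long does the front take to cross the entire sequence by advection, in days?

0.501

With flow normal to the layers, continuity requires the same specific discharge q through every layer.
Σ(b_i/K_i) = 7.22/113 + 5.83/1.00 = 5.894 d.
q = Δh / Σ(b_i/K_i) = 6.66 / 5.894 = 1.130 m/day.
In each layer the seepage velocity is v_i = q/n_i, so the layer transit time is t_i = b_i·n_i / q:
  layer 1 (karst limestone): t_1 = 7.22 × 0.03 / 1.130 = 0.1917 d
  layer 2 (fractured sandstone): t_2 = 5.83 × 0.06 / 1.130 = 0.3096 d
Total t = Σ t_i = 0.5012 days.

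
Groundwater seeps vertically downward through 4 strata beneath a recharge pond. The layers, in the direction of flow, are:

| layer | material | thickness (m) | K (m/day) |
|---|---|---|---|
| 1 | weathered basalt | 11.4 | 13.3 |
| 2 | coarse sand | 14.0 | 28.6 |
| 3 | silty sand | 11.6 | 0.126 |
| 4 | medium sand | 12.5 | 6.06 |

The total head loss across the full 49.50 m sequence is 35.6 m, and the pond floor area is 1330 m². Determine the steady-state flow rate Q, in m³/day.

Flow is perpendicular to layering, so the layers act in series and the equivalent K is the thickness-weighted harmonic mean.
Total thickness L = 11.4 + 14.0 + 11.6 + 12.5 = 49.50 m.
Σ(b_i/K_i) = 11.4/13.3 + 14.0/28.6 + 11.6/0.126 + 12.5/6.06 = 95.47 d.
K_eq = L / Σ(b_i/K_i) = 49.50 / 95.47 = 0.5185 m/day.
Q = K_eq · A · (Δh/L) = 0.5185 × 1330 × (35.6/49.50) = 495.9 m³/day.

496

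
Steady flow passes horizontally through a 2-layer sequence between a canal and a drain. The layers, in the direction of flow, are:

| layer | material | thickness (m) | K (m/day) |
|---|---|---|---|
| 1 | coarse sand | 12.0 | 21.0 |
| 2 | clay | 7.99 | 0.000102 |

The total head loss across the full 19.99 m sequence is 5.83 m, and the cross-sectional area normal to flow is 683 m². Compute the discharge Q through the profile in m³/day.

Flow is perpendicular to layering, so the layers act in series and the equivalent K is the thickness-weighted harmonic mean.
Total thickness L = 12.0 + 7.99 = 19.99 m.
Σ(b_i/K_i) = 12.0/21.0 + 7.99/0.000102 = 78334 d.
K_eq = L / Σ(b_i/K_i) = 19.99 / 78334 = 0.0002552 m/day.
Q = K_eq · A · (Δh/L) = 0.0002552 × 683 × (5.83/19.99) = 0.05083 m³/day.

0.0508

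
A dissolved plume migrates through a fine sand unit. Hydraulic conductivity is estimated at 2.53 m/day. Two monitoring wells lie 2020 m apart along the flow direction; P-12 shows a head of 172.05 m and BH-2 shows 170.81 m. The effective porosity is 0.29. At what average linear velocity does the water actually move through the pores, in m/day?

0.00536

Hydraulic gradient i = (172.05 − 170.81) / 2020 = 1.24 / 2020 = 0.0006139.
Darcy flux q = K · i = 2.530 × 0.0006139 = 0.001553 m/day.
Seepage velocity v = q / n_e = 0.001553 / 0.29 = 0.005355 m/day.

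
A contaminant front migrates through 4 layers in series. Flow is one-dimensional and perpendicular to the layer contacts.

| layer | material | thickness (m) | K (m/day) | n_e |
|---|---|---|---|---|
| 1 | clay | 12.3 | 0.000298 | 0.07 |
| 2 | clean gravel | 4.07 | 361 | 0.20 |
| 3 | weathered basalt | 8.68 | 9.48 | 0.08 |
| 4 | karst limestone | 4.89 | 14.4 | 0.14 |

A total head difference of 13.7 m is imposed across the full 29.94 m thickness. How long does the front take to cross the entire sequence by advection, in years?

With flow normal to the layers, continuity requires the same specific discharge q through every layer.
Σ(b_i/K_i) = 12.3/0.000298 + 4.07/361 + 8.68/9.48 + 4.89/14.4 = 41276 d.
q = Δh / Σ(b_i/K_i) = 13.7 / 41276 = 0.0003319 m/day.
In each layer the seepage velocity is v_i = q/n_i, so the layer transit time is t_i = b_i·n_i / q:
  layer 1 (clay): t_1 = 12.3 × 0.07 / 0.0003319 = 2594 d
  layer 2 (clean gravel): t_2 = 4.07 × 0.20 / 0.0003319 = 2452 d
  layer 3 (weathered basalt): t_3 = 8.68 × 0.08 / 0.0003319 = 2092 d
  layer 4 (karst limestone): t_4 = 4.89 × 0.14 / 0.0003319 = 2063 d
Total t = Σ t_i = 9201 days = 25.19 years.

25.2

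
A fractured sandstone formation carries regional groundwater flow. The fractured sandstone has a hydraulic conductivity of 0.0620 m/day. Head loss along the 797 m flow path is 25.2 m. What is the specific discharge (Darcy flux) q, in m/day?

0.00196

Hydraulic gradient i = Δh / L = 25.2 / 797 = 0.03162.
Specific discharge q = K · i = 0.06200 × 0.03162 = 0.001960 m/day.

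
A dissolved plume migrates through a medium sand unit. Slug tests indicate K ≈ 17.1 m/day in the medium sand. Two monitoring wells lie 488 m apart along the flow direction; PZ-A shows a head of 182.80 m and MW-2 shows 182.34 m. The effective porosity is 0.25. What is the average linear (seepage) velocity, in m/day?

0.0645

Hydraulic gradient i = (182.80 − 182.34) / 488 = 0.46 / 488 = 0.0009426.
Darcy flux q = K · i = 17.10 × 0.0009426 = 0.01612 m/day.
Seepage velocity v = q / n_e = 0.01612 / 0.25 = 0.06448 m/day.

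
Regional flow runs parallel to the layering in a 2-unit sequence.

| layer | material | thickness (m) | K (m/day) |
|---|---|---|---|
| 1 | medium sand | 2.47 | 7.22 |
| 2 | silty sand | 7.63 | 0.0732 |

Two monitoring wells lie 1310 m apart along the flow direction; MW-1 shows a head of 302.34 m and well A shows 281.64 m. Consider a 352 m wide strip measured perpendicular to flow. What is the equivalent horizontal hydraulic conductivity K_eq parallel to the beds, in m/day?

1.82

Flow is parallel to layering, so each bed carries its own Darcy discharge and the transmissivities add.
Σ(K_i·b_i) = 7.22×2.47 + 0.0732×7.63 = 18.39 m²/day.
Total thickness b = 10.10 m, so K_eq = Σ(K_i·b_i)/b = 1.821 m/day.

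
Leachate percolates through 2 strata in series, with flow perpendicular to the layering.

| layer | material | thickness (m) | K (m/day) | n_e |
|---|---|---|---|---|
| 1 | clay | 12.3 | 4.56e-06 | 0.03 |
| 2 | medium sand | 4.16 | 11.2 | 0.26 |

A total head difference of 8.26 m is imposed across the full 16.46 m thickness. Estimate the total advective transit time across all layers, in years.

1300

With flow normal to the layers, continuity requires the same specific discharge q through every layer.
Σ(b_i/K_i) = 12.3/4.56e-06 + 4.16/11.2 = 2.697e+06 d.
q = Δh / Σ(b_i/K_i) = 8.26 / 2.697e+06 = 3.062e-06 m/day.
In each layer the seepage velocity is v_i = q/n_i, so the layer transit time is t_i = b_i·n_i / q:
  layer 1 (clay): t_1 = 12.3 × 0.03 / 3.062e-06 = 1.205e+05 d
  layer 2 (medium sand): t_2 = 4.16 × 0.26 / 3.062e-06 = 3.532e+05 d
Total t = Σ t_i = 4.737e+05 days = 1297 years.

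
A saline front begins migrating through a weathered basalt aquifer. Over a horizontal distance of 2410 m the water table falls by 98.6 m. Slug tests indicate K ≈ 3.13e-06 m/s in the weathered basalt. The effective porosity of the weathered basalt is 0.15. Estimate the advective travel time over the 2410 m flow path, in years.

Convert K: 3.13e-06 m/s × 86400 = 0.2704 m/day.
Hydraulic gradient i = Δh / L = 98.6 / 2410 = 0.04091.
Darcy flux q = K · i = 0.2704 × 0.04091 = 0.01106 m/day.
Seepage velocity v = q / n_e = 0.01106 / 0.15 = 0.07376 m/day.
Travel time t = L / v = 2410 / 0.07376 = 32673 days = 89.45 years.

89.5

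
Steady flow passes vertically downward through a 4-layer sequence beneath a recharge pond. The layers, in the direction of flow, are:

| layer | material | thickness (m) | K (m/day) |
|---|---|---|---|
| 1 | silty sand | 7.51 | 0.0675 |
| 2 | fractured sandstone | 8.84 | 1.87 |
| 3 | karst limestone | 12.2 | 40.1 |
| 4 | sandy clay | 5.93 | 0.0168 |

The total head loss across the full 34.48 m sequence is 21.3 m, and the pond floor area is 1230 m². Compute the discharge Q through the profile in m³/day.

55.8

Flow is perpendicular to layering, so the layers act in series and the equivalent K is the thickness-weighted harmonic mean.
Total thickness L = 7.51 + 8.84 + 12.2 + 5.93 = 34.48 m.
Σ(b_i/K_i) = 7.51/0.0675 + 8.84/1.87 + 12.2/40.1 + 5.93/0.0168 = 469.3 d.
K_eq = L / Σ(b_i/K_i) = 34.48 / 469.3 = 0.07348 m/day.
Q = K_eq · A · (Δh/L) = 0.07348 × 1230 × (21.3/34.48) = 55.83 m³/day.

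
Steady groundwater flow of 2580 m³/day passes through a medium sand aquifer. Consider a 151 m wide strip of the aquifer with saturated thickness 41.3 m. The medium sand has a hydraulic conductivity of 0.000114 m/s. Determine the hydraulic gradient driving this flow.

Convert K: 0.000114 m/s × 86400 = 9.850 m/day.
Cross-sectional area A = 151 × 41.3 = 6236 m².
From Q = K·A·i, i = Q / (K·A) = 2580 / (9.850 × 6236) = 0.04200.

0.0420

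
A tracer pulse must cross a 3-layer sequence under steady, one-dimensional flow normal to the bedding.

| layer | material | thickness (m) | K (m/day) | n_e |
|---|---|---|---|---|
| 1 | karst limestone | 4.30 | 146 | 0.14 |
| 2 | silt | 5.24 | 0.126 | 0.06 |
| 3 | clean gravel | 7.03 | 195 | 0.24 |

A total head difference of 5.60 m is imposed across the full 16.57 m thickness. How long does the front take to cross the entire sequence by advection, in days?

With flow normal to the layers, continuity requires the same specific discharge q through every layer.
Σ(b_i/K_i) = 4.30/146 + 5.24/0.126 + 7.03/195 = 41.65 d.
q = Δh / Σ(b_i/K_i) = 5.60 / 41.65 = 0.1344 m/day.
In each layer the seepage velocity is v_i = q/n_i, so the layer transit time is t_i = b_i·n_i / q:
  layer 1 (karst limestone): t_1 = 4.30 × 0.14 / 0.1344 = 4.478 d
  layer 2 (silt): t_2 = 5.24 × 0.06 / 0.1344 = 2.339 d
  layer 3 (clean gravel): t_3 = 7.03 × 0.24 / 0.1344 = 12.55 d
Total t = Σ t_i = 19.37 days.

19.4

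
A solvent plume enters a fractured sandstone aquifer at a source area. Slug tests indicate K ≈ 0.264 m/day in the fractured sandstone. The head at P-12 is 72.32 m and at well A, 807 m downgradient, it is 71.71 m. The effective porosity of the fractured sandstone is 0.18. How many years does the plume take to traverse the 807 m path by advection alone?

1990

Hydraulic gradient i = (72.32 − 71.71) / 807 = 0.61 / 807 = 0.0007559.
Darcy flux q = K · i = 0.2640 × 0.0007559 = 0.0001996 m/day.
Seepage velocity v = q / n_e = 0.0001996 / 0.18 = 0.001109 m/day.
Travel time t = L / v = 807 / 0.001109 = 7.279e+05 days = 1993 years.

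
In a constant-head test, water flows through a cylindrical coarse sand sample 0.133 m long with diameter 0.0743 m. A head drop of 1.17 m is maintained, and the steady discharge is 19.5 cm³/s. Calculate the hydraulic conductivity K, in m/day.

Cross-sectional area A = π·(d/2)² = π × (0.0743/2)² = 0.004336 m².
Convert discharge: 19.5 cm³/s = 1.950e-05 m³/s.
Darcy's law rearranged: K = Q·L / (A·Δh) = 1.950e-05 × 0.133 / (0.004336 × 1.17) = 0.0005112 m/s = 44.17 m/day.

44.2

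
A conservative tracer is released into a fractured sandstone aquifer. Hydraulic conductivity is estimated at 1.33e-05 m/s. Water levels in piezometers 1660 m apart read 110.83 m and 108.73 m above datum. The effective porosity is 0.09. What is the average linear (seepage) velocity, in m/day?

Convert K: 1.33e-05 m/s × 86400 = 1.149 m/day.
Hydraulic gradient i = (110.83 − 108.73) / 1660 = 2.1 / 1660 = 0.001265.
Darcy flux q = K · i = 1.149 × 0.001265 = 0.001454 m/day.
Seepage velocity v = q / n_e = 0.001454 / 0.09 = 0.01615 m/day.

0.0162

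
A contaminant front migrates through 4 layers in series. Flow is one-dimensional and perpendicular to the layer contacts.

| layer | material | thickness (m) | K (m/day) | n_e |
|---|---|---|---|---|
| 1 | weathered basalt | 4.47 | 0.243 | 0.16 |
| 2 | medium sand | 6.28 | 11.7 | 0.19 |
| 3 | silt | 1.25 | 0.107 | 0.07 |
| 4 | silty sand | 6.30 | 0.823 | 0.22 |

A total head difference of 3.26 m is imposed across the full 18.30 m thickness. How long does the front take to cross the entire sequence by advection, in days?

With flow normal to the layers, continuity requires the same specific discharge q through every layer.
Σ(b_i/K_i) = 4.47/0.243 + 6.28/11.7 + 1.25/0.107 + 6.30/0.823 = 38.27 d.
q = Δh / Σ(b_i/K_i) = 3.26 / 38.27 = 0.08519 m/day.
In each layer the seepage velocity is v_i = q/n_i, so the layer transit time is t_i = b_i·n_i / q:
  layer 1 (weathered basalt): t_1 = 4.47 × 0.16 / 0.08519 = 8.396 d
  layer 2 (medium sand): t_2 = 6.28 × 0.19 / 0.08519 = 14.01 d
  layer 3 (silt): t_3 = 1.25 × 0.07 / 0.08519 = 1.027 d
  layer 4 (silty sand): t_4 = 6.30 × 0.22 / 0.08519 = 16.27 d
Total t = Σ t_i = 39.70 days.

39.7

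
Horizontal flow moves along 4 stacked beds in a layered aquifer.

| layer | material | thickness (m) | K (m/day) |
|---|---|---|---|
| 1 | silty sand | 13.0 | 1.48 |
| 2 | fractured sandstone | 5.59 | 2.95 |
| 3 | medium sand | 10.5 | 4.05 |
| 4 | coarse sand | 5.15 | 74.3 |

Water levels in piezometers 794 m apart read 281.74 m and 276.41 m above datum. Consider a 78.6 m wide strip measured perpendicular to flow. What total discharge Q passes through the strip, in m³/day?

243

Flow is parallel to layering, so each bed carries its own Darcy discharge and the transmissivities add.
Σ(K_i·b_i) = 1.48×13.0 + 2.95×5.59 + 4.05×10.5 + 74.3×5.15 = 460.9 m²/day.
Hydraulic gradient i = (281.74 − 276.41) / 794 = 5.33 / 794 = 0.006713.
Q = Σ(K_i·b_i) · W · i = 460.9 × 78.6 × 0.006713 = 243.2 m³/day.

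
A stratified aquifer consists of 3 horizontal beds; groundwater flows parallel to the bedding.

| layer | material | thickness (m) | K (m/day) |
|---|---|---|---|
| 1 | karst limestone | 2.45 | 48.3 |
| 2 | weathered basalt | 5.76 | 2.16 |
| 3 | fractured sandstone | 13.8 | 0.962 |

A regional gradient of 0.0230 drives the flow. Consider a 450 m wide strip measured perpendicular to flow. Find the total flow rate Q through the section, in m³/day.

1490

Flow is parallel to layering, so each bed carries its own Darcy discharge and the transmissivities add.
Σ(K_i·b_i) = 48.3×2.45 + 2.16×5.76 + 0.962×13.8 = 144.1 m²/day.
Hydraulic gradient i = 0.0230.
Q = Σ(K_i·b_i) · W · i = 144.1 × 450 × 0.02300 = 1491 m³/day.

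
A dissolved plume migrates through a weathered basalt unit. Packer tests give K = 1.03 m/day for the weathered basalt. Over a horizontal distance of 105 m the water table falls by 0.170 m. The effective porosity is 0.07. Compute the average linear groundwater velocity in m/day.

0.0238

Hydraulic gradient i = Δh / L = 0.170 / 105 = 0.001619.
Darcy flux q = K · i = 1.030 × 0.001619 = 0.001668 m/day.
Seepage velocity v = q / n_e = 0.001668 / 0.07 = 0.02382 m/day.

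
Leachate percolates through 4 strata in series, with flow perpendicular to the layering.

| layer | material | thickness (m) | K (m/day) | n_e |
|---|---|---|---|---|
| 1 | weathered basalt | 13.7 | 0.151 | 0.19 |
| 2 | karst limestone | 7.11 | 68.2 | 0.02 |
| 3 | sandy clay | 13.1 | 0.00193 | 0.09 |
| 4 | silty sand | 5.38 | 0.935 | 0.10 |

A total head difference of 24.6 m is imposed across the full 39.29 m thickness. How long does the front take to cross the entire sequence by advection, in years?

With flow normal to the layers, continuity requires the same specific discharge q through every layer.
Σ(b_i/K_i) = 13.7/0.151 + 7.11/68.2 + 13.1/0.00193 + 5.38/0.935 = 6884 d.
q = Δh / Σ(b_i/K_i) = 24.6 / 6884 = 0.003573 m/day.
In each layer the seepage velocity is v_i = q/n_i, so the layer transit time is t_i = b_i·n_i / q:
  layer 1 (weathered basalt): t_1 = 13.7 × 0.19 / 0.003573 = 728.4 d
  layer 2 (karst limestone): t_2 = 7.11 × 0.02 / 0.003573 = 39.79 d
  layer 3 (sandy clay): t_3 = 13.1 × 0.09 / 0.003573 = 329.9 d
  layer 4 (silty sand): t_4 = 5.38 × 0.10 / 0.003573 = 150.6 d
Total t = Σ t_i = 1249 days = 3.419 years.

3.42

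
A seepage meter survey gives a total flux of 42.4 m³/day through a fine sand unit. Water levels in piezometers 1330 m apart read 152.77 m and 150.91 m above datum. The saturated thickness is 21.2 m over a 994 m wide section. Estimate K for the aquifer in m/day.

1.44

Cross-sectional area A = 994 × 21.2 = 21073 m².
Hydraulic gradient i = (152.77 − 150.91) / 1330 = 1.86 / 1330 = 0.001398.
From Q = K·A·i, K = Q / (A·i) = 42.4 / (21073 × 0.001398) = 1.439 m/day.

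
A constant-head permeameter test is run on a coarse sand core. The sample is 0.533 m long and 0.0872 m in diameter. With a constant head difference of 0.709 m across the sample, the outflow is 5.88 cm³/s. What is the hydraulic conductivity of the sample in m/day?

Cross-sectional area A = π·(d/2)² = π × (0.0872/2)² = 0.005972 m².
Convert discharge: 5.88 cm³/s = 5.880e-06 m³/s.
Darcy's law rearranged: K = Q·L / (A·Δh) = 5.880e-06 × 0.533 / (0.005972 × 0.709) = 0.0007402 m/s = 63.95 m/day.

64.0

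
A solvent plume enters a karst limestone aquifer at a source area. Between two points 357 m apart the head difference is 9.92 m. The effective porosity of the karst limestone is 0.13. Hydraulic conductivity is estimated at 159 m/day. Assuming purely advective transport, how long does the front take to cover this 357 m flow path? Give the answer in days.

10.5

Hydraulic gradient i = Δh / L = 9.92 / 357 = 0.02779.
Darcy flux q = K · i = 159.0 × 0.02779 = 4.418 m/day.
Seepage velocity v = q / n_e = 4.418 / 0.13 = 33.99 m/day.
Travel time t = L / v = 357 / 33.99 = 10.50 days.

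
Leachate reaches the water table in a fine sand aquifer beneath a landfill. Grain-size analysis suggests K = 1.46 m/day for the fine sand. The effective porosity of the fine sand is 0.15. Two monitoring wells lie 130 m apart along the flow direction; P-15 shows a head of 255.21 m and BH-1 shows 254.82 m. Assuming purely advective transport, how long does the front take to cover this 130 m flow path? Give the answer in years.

12.2

Hydraulic gradient i = (255.21 − 254.82) / 130 = 0.39 / 130 = 0.003000.
Darcy flux q = K · i = 1.460 × 0.003000 = 0.004380 m/day.
Seepage velocity v = q / n_e = 0.004380 / 0.15 = 0.02920 m/day.
Travel time t = L / v = 130 / 0.02920 = 4452 days = 12.19 years.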